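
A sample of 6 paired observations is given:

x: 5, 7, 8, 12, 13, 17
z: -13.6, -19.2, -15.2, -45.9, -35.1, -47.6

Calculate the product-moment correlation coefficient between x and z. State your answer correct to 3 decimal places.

n = 6, Σx = 62, Σy = -176.6, Σxy = -2140.3, Σx² = 740, Σy² = 6389.22
Sxx = Σx² − (Σx)²/n = 740 − 640.666667 = 99.333333
Sxy = Σxy − (Σx)(Σy)/n = -2140.3 − (-1824.866667) = -315.433333
Syy = Σy² − (Σy)²/n = 6389.22 − 5197.926667 = 1191.293333
r = Sxy/√(Sxx·Syy) = -315.433333/√(118335.137778) = -315.433333/343.998747 = -0.916961

-0.917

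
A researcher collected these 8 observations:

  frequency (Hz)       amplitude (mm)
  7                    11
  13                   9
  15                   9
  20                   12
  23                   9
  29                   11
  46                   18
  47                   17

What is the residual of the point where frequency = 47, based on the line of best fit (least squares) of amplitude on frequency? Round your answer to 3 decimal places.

0.394

n = 8, Σx = 200, Σy = 96, Σxy = 2722, Σx² = 6538
Sxx = Σx² − (Σx)²/n = 6538 − 5000 = 1538
Sxy = Σxy − (Σx)(Σy)/n = 2722 − 2400 = 322
b = Sxy/Sxx = 322/1538 = 0.209363
a = ȳ − b·x̄ = 12 − 0.209363·25 = 6.765930
ŷ(47) = 6.765930 + 0.209363·47 = 16.605982
residual = y − ŷ = 17 − 16.605982 = 0.394018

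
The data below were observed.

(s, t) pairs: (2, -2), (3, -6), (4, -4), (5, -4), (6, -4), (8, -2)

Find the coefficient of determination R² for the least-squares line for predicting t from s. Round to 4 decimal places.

n = 6, Σx = 28, Σy = -22, Σxy = -98, Σx² = 154, Σy² = 92
Sxx = Σx² − (Σx)²/n = 154 − 130.666667 = 23.333333
Sxy = Σxy − (Σx)(Σy)/n = -98 − (-102.666667) = 4.666667
Syy = Σy² − (Σy)²/n = 92 − 80.666667 = 11.333333
R² = Sxy²/(Sxx·Syy) = (4.666667)²/(23.333333·11.333333) = 0.082353

0.0824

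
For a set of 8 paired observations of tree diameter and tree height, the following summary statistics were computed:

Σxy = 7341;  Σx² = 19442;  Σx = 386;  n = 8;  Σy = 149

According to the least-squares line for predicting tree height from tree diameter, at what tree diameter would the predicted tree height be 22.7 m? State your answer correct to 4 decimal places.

70.2026

Sxx = Σx² − (Σx)²/n = 19442 − 18624.5 = 817.5
Sxy = Σxy − (Σx)(Σy)/n = 7341 − 7189.25 = 151.75
b = Sxy/Sxx = 151.75/817.5 = 0.185627
a = ȳ − b·x̄ = 18.625 − 0.185627·48.25 = 9.668502
Set a + b·x = 22.7: x = (22.7 − 9.668502) / 0.185627 = 70.202636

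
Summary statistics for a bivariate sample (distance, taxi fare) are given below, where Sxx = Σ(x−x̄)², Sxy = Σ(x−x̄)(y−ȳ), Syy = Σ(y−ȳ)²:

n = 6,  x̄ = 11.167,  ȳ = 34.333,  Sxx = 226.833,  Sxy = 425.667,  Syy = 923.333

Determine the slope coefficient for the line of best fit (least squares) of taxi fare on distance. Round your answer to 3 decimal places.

1.877

b = Sxy/Sxx = 425.667/226.833 = 1.876566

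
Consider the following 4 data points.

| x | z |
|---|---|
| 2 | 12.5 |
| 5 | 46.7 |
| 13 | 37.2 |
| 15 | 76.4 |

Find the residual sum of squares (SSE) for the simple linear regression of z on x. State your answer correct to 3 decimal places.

n = 4, Σx = 35, Σy = 172.8, Σxy = 1888.1, Σx² = 423, Σy² = 9557.94
Sxx = Σx² − (Σx)²/n = 423 − 306.25 = 116.75
Sxy = Σxy − (Σx)(Σy)/n = 1888.1 − 1512 = 376.1
Syy = Σy² − (Σy)²/n = 9557.94 − 7464.96 = 2092.98
b = Sxy/Sxx = 376.1/116.75 = 3.221413
SSE = Syy − b·Sxy = 2092.98 − 3.221413·376.1 = 881.406467

881.406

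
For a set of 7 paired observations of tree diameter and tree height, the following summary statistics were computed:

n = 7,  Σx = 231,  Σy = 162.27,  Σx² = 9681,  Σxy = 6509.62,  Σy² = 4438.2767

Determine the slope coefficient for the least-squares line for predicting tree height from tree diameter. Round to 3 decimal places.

0.561

Sxx = Σx² − (Σx)²/n = 9681 − 7623 = 2058
Sxy = Σxy − (Σx)(Σy)/n = 6509.62 − 5354.91 = 1154.71
b = Sxy/Sxx = 1154.71/2058 = 0.561084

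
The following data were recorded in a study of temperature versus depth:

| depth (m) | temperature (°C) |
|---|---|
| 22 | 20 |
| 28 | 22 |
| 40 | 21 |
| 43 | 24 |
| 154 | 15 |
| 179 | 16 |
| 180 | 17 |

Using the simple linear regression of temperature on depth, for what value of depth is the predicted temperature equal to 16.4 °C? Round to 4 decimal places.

166.3051

n = 7, Σx = 646, Σy = 135, Σxy = 11162, Σx² = 92874
Sxx = Σx² − (Σx)²/n = 92874 − 59616.571429 = 33257.428571
Sxy = Σxy − (Σx)(Σy)/n = 11162 − 12458.571429 = -1296.571429
b = Sxy/Sxx = -1296.571429/33257.428571 = -0.038986
a = ȳ − b·x̄ = 19.285714 − (-0.038986)·92.285714 = 22.883558
Set a + b·x = 16.4: x = (16.4 − 22.883558) / (-0.038986) = 166.305112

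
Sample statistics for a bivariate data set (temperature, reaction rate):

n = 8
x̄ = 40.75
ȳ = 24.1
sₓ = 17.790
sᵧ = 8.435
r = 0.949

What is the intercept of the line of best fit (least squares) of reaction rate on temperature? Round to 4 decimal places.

b = r · sᵧ/sₓ = 0.949 · 8.435/17.79 = 0.449961
a = ȳ − b·x̄ = 24.1 − 0.449961·40.75 = 5.764069

5.7641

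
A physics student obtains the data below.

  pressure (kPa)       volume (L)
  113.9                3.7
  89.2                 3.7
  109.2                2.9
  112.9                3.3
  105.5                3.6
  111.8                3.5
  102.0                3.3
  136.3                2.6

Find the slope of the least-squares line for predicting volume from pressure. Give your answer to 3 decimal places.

-0.021

n = 8, Σx = 880.8, Σy = 26.6, Σxy = 2902.8, Σx² = 98212.08
Sxx = Σx² − (Σx)²/n = 98212.08 − 96976.08 = 1236
Sxy = Σxy − (Σx)(Σy)/n = 2902.8 − 2928.66 = -25.86
b = Sxy/Sxx = -25.86/1236 = -0.020922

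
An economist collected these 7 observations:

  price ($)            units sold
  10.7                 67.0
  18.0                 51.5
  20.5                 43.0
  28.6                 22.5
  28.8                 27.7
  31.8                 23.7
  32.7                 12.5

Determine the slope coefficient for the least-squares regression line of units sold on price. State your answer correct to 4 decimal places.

-2.2999

n = 7, Σx = 171.1, Σy = 247.9, Σxy = 5129.07, Σx² = 4586.67
Sxx = Σx² − (Σx)²/n = 4586.67 − 4182.172857 = 404.497143
Sxy = Σxy − (Σx)(Σy)/n = 5129.07 − 6059.384286 = -930.314286
b = Sxy/Sxx = -930.314286/404.497143 = -2.299928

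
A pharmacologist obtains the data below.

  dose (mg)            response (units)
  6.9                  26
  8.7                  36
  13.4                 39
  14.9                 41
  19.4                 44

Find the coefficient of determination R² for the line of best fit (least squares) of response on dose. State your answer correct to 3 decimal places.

n = 5, Σx = 63.3, Σy = 186, Σxy = 2479.7, Σx² = 901.23, Σy² = 7110
Sxx = Σx² − (Σx)²/n = 901.23 − 801.378 = 99.852
Sxy = Σxy − (Σx)(Σy)/n = 2479.7 − 2354.76 = 124.94
Syy = Σy² − (Σy)²/n = 7110 − 6919.2 = 190.8
R² = Sxy²/(Sxx·Syy) = (124.94)²/(99.852·190.8) = 0.819347

0.819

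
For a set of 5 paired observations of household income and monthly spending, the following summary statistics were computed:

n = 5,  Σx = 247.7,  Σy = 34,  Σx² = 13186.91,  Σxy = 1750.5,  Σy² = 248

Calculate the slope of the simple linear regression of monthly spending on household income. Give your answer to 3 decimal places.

0.072

Sxx = Σx² − (Σx)²/n = 13186.91 − 12271.058 = 915.852
Sxy = Σxy − (Σx)(Σy)/n = 1750.5 − 1684.36 = 66.14
b = Sxy/Sxx = 66.14/915.852 = 0.072217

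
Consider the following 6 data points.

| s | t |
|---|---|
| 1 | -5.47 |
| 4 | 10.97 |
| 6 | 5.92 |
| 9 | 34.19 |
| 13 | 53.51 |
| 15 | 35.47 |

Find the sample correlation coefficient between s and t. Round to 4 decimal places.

n = 6, Σx = 48, Σy = 134.59, Σxy = 1609.32, Σx² = 528, Σy² = 5475.7053
Sxx = Σx² − (Σx)²/n = 528 − 384 = 144
Sxy = Σxy − (Σx)(Σy)/n = 1609.32 − 1076.72 = 532.6
Syy = Σy² − (Σy)²/n = 5475.7053 − 3019.078017 = 2456.627283
r = Sxy/√(Sxx·Syy) = 532.6/√(353754.3288) = 532.6/594.772502 = 0.895468

0.8955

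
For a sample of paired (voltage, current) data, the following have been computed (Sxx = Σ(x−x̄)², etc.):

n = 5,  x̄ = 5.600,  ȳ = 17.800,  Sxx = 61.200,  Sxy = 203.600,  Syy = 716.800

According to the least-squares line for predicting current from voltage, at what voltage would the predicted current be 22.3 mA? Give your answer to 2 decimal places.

6.95

b = Sxy/Sxx = 203.6/61.2 = 3.326797
a = ȳ − b·x̄ = 17.8 − 3.326797·5.6 = -0.830065
Set a + b·x = 22.3: x = (22.3 − (-0.830065)) / 3.326797 = 6.952652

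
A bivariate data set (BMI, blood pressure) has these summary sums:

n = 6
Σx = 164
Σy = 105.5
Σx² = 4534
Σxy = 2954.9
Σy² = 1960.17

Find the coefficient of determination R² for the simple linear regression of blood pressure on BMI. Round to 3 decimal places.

0.940

Sxx = Σx² − (Σx)²/n = 4534 − 4482.666667 = 51.333333
Sxy = Σxy − (Σx)(Σy)/n = 2954.9 − 2883.666667 = 71.233333
Syy = Σy² − (Σy)²/n = 1960.17 − 1855.041667 = 105.128333
R² = Sxy²/(Sxx·Syy) = (71.233333)²/(51.333333·105.128333) = 0.940259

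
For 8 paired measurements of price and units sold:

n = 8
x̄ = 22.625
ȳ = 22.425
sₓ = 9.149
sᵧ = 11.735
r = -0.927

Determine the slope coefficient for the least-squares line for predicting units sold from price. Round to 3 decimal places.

-1.189

b = r · sᵧ/sₓ = -0.927 · 11.735/9.149 = -1.189020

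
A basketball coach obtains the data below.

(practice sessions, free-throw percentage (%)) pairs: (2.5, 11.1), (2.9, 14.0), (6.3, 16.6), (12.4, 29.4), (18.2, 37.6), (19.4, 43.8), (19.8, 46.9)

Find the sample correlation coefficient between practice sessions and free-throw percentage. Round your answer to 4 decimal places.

0.9893

n = 7, Σx = 81.5, Σy = 199.4, Σxy = 3000.15, Σx² = 1307.75, Σy² = 6990.94
Sxx = Σx² − (Σx)²/n = 1307.75 − 948.892857 = 358.857143
Sxy = Σxy − (Σx)(Σy)/n = 3000.15 − 2321.585714 = 678.564286
Syy = Σy² − (Σy)²/n = 6990.94 − 5680.051429 = 1310.888571
r = Sxy/√(Sxx·Syy) = 678.564286/√(470421.727347) = 678.564286/685.872967 = 0.989344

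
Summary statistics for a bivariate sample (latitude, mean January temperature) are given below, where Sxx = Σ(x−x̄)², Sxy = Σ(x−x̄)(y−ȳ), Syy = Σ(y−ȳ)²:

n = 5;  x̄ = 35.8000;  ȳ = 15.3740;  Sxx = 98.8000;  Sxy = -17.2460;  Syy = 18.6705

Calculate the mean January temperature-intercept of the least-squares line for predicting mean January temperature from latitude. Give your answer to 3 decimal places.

b = Sxy/Sxx = -17.246/98.8 = -0.174555
a = ȳ − b·x̄ = 15.374 − (-0.174555)·35.8 = 21.623057

21.623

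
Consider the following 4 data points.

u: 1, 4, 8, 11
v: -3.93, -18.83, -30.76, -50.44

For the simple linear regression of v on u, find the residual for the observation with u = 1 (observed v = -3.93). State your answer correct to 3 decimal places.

-0.044

n = 4, Σx = 24, Σy = -103.96, Σxy = -880.17, Σx² = 202
Sxx = Σx² − (Σx)²/n = 202 − 144 = 58
Sxy = Σxy − (Σx)(Σy)/n = -880.17 − (-623.76) = -256.41
b = Sxy/Sxx = -256.41/58 = -4.420862
a = ȳ − b·x̄ = -25.99 − (-4.420862)·6 = 0.535172
ŷ(1) = 0.535172 + (-4.420862)·1 = -3.885690
residual = y − ŷ = -3.93 − (-3.885690) = -0.044310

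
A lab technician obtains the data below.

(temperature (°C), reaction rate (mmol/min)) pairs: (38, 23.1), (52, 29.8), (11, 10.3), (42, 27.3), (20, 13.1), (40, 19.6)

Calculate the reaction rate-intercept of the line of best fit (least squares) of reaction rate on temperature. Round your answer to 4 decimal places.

n = 6, Σx = 203, Σy = 123.2, Σxy = 4733.3, Σx² = 8033
Sxx = Σx² − (Σx)²/n = 8033 − 6868.166667 = 1164.833333
Sxy = Σxy − (Σx)(Σy)/n = 4733.3 − 4168.266667 = 565.033333
b = Sxy/Sxx = 565.033333/1164.833333 = 0.485077
a = ȳ − b·x̄ = 20.533333 − 0.485077·33.833333 = 4.121577

4.1216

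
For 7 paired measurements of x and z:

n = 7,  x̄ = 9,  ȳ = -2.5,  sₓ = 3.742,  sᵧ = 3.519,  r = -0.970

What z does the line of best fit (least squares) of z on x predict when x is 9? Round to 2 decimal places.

b = r · sᵧ/sₓ = -0.97 · 3.519/3.742 = -0.912194
a = ȳ − b·x̄ = -2.5 − (-0.912194)·9 = 5.709746
ŷ(9) = a + b·9 = 5.709746 + (-0.912194)·9 = -2.5

-2.50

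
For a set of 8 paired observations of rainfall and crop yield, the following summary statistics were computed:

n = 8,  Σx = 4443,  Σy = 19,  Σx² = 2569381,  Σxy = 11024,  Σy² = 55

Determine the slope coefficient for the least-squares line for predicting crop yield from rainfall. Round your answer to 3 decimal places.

Sxx = Σx² − (Σx)²/n = 2569381 − 2467531.125 = 101849.875
Sxy = Σxy − (Σx)(Σy)/n = 11024 − 10552.125 = 471.875
b = Sxy/Sxx = 471.875/101849.875 = 0.004633

0.005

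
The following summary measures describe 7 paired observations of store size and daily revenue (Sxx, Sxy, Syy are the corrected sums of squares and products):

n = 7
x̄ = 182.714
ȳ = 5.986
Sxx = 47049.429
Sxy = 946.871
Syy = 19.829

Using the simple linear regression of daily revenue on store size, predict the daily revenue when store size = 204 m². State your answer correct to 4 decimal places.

b = Sxy/Sxx = 946.871/47049.429 = 0.020125
a = ȳ − b·x̄ = 5.986 − 0.020125·182.714 = 2.308876
ŷ(204) = a + b·204 = 2.308876 + 0.020125·204 = 6.414381

6.4144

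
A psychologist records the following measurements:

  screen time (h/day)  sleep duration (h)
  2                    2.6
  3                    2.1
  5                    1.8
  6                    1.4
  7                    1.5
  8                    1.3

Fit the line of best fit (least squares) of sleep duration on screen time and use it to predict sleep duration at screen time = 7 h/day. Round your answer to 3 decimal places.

n = 6, Σx = 31, Σy = 10.7, Σxy = 49.8, Σx² = 187
Sxx = Σx² − (Σx)²/n = 187 − 160.166667 = 26.833333
Sxy = Σxy − (Σx)(Σy)/n = 49.8 − 55.283333 = -5.483333
b = Sxy/Sxx = -5.483333/26.833333 = -0.204348
a = ȳ − b·x̄ = 1.783333 − (-0.204348)·5.166667 = 2.839130
ŷ(7) = a + b·7 = 2.839130 + (-0.204348)·7 = 1.408696

1.409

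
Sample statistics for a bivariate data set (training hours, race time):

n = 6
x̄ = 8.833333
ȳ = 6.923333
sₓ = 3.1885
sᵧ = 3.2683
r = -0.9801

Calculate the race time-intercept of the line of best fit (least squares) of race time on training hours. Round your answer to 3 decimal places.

b = r · sᵧ/sₓ = -0.9801 · 3.2683/3.1885 = -1.004629
a = ȳ − b·x̄ = 6.923333 − (-1.004629)·8.833333 = 15.797559

15.798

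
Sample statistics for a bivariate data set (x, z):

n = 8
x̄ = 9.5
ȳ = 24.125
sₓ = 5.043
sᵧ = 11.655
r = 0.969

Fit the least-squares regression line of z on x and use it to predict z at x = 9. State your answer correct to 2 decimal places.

23.01

b = r · sᵧ/sₓ = 0.969 · 11.655/5.043 = 2.239479
a = ȳ − b·x̄ = 24.125 − 2.239479·9.5 = 2.849945
ŷ(9) = a + b·9 = 2.849945 + 2.239479·9 = 23.005260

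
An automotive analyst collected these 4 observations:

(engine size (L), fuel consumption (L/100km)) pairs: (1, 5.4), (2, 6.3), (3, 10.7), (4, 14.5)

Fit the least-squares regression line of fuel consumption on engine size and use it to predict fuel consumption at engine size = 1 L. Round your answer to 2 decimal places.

n = 4, Σx = 10, Σy = 36.9, Σxy = 108.1, Σx² = 30
Sxx = Σx² − (Σx)²/n = 30 − 25 = 5
Sxy = Σxy − (Σx)(Σy)/n = 108.1 − 92.25 = 15.85
b = Sxy/Sxx = 15.85/5 = 3.17
a = ȳ − b·x̄ = 9.225 − 3.17·2.5 = 1.3
ŷ(1) = a + b·1 = 1.3 + 3.17·1 = 4.47

4.47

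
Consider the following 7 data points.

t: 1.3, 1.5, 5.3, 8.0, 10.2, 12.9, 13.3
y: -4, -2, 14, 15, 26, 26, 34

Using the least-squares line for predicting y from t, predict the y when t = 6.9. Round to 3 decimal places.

13.882

n = 7, Σx = 52.5, Σy = 109, Σxy = 1238.8, Σx² = 543.37
Sxx = Σx² − (Σx)²/n = 543.37 − 393.75 = 149.62
Sxy = Σxy − (Σx)(Σy)/n = 1238.8 − 817.5 = 421.3
b = Sxy/Sxx = 421.3/149.62 = 2.815800
a = ȳ − b·x̄ = 15.571429 − 2.815800·7.5 = -5.547072
ŷ(6.9) = a + b·6.9 = -5.547072 + 2.815800·6.9 = 13.881949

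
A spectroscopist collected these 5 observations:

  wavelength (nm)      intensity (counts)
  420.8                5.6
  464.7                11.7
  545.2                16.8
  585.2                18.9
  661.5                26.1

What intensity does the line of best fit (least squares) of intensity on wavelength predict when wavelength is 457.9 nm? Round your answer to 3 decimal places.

n = 5, Σx = 2677.4, Σy = 79.1, Σxy = 45278.26, Σx² = 1470303.06
Sxx = Σx² − (Σx)²/n = 1470303.06 − 1433694.152 = 36608.908
Sxy = Σxy − (Σx)(Σy)/n = 45278.26 − 42356.468 = 2921.792
b = Sxy/Sxx = 2921.792/36608.908 = 0.079811
a = ȳ − b·x̄ = 15.82 − 0.079811·535.48 = -26.917172
ŷ(457.9) = a + b·457.9 = -26.917172 + 0.079811·457.9 = 9.628266

9.628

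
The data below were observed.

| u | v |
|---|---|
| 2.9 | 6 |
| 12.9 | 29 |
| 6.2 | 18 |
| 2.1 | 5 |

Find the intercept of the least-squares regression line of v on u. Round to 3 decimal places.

n = 4, Σx = 24.1, Σy = 58, Σxy = 513.6, Σx² = 217.67
Sxx = Σx² − (Σx)²/n = 217.67 − 145.2025 = 72.4675
Sxy = Σxy − (Σx)(Σy)/n = 513.6 − 349.45 = 164.15
b = Sxy/Sxx = 164.15/72.4675 = 2.265153
a = ȳ − b·x̄ = 14.5 − 2.265153·6.025 = 0.852451

0.852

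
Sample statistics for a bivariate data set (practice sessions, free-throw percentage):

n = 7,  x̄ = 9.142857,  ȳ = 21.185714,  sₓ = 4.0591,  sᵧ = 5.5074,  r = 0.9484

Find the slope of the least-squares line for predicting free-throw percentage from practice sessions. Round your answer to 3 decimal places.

b = r · sᵧ/sₓ = 0.9484 · 5.5074/4.0591 = 1.286792

1.287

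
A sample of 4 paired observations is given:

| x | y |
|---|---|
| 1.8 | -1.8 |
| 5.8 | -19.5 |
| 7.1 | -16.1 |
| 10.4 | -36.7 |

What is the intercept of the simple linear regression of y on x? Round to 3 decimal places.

5.841

n = 4, Σx = 25.1, Σy = -74.1, Σxy = -612.33, Σx² = 195.45
Sxx = Σx² − (Σx)²/n = 195.45 − 157.5025 = 37.9475
Sxy = Σxy − (Σx)(Σy)/n = -612.33 − (-464.9775) = -147.3525
b = Sxy/Sxx = -147.3525/37.9475 = -3.883062
a = ȳ − b·x̄ = -18.525 − (-3.883062)·6.275 = 5.841215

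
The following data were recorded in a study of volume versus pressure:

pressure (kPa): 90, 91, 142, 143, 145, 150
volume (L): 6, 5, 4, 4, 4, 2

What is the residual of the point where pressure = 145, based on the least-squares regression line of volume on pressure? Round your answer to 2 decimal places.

n = 6, Σx = 761, Σy = 25, Σxy = 3015, Σx² = 100519
Sxx = Σx² − (Σx)²/n = 100519 − 96520.166667 = 3998.833333
Sxy = Σxy − (Σx)(Σy)/n = 3015 − 3170.833333 = -155.833333
b = Sxy/Sxx = -155.833333/3998.833333 = -0.038970
a = ȳ − b·x̄ = 4.166667 − (-0.038970)·126.833333 = 9.109324
ŷ(145) = 9.109324 + (-0.038970)·145 = 3.458717
residual = y − ŷ = 4 − 3.458717 = 0.541283

0.54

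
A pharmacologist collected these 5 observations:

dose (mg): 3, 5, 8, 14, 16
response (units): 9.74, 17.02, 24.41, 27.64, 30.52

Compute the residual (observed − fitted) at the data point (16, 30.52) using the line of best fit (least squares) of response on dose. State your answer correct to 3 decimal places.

n = 5, Σx = 46, Σy = 109.33, Σxy = 1184.88, Σx² = 550
Sxx = Σx² − (Σx)²/n = 550 − 423.2 = 126.8
Sxy = Σxy − (Σx)(Σy)/n = 1184.88 − 1005.836 = 179.044
b = Sxy/Sxx = 179.044/126.8 = 1.412019
a = ȳ − b·x̄ = 21.866 − 1.412019·9.2 = 8.875426
ŷ(16) = 8.875426 + 1.412019·16 = 31.467729
residual = y − ŷ = 30.52 − 31.467729 = -0.947729

-0.948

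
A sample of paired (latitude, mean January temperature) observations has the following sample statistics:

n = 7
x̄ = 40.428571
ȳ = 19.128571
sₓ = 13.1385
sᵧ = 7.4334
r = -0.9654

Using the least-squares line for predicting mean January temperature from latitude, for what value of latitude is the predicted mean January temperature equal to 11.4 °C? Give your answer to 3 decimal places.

b = r · sᵧ/sₓ = -0.9654 · 7.4334/13.1385 = -0.546197
a = ȳ − b·x̄ = 19.128571 − (-0.546197)·40.428571 = 41.210520
Set a + b·x = 11.4: x = (11.4 − 41.210520) / (-0.546197) = 54.578367

54.578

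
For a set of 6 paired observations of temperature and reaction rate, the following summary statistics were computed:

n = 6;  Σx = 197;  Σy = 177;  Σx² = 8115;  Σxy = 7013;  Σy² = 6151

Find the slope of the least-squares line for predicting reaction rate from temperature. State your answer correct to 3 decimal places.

0.730

Sxx = Σx² − (Σx)²/n = 8115 − 6468.166667 = 1646.833333
Sxy = Σxy − (Σx)(Σy)/n = 7013 − 5811.5 = 1201.5
b = Sxy/Sxx = 1201.5/1646.833333 = 0.729582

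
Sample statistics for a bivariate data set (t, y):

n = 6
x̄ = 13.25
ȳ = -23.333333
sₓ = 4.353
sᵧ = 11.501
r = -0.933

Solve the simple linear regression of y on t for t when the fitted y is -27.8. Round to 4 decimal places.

15.0620

b = r · sᵧ/sₓ = -0.933 · 11.501/4.353 = -2.465066
a = ȳ − b·x̄ = -23.333333 − (-2.465066)·13.25 = 9.328794
Set a + b·x = -27.8: x = (-27.8 − 9.328794) / (-2.465066) = 15.061987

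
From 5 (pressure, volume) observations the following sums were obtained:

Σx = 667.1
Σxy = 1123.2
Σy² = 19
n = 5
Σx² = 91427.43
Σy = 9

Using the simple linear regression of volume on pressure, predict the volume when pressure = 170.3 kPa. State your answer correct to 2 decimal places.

Sxx = Σx² − (Σx)²/n = 91427.43 − 89004.482 = 2422.948
Sxy = Σxy − (Σx)(Σy)/n = 1123.2 − 1200.78 = -77.58
b = Sxy/Sxx = -77.58/2422.948 = -0.032019
a = ȳ − b·x̄ = 1.8 − (-0.032019)·133.42 = 6.071954
ŷ(170.3) = a + b·170.3 = 6.071954 + (-0.032019)·170.3 = 0.619145

0.62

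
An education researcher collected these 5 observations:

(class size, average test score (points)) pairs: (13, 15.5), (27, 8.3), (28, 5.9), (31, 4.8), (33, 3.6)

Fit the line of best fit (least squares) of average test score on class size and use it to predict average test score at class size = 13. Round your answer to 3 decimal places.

15.612

n = 5, Σx = 132, Σy = 38.1, Σxy = 858.4, Σx² = 3732
Sxx = Σx² − (Σx)²/n = 3732 − 3484.8 = 247.2
Sxy = Σxy − (Σx)(Σy)/n = 858.4 − 1005.84 = -147.44
b = Sxy/Sxx = -147.44/247.2 = -0.596440
a = ȳ − b·x̄ = 7.62 − (-0.596440)·26.4 = 23.366019
ŷ(13) = a + b·13 = 23.366019 + (-0.596440)·13 = 15.612298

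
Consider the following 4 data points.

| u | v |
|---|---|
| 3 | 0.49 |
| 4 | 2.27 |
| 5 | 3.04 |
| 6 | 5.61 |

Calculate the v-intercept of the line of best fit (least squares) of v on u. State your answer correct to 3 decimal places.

-4.406

n = 4, Σx = 18, Σy = 11.41, Σxy = 59.41, Σx² = 86
Sxx = Σx² − (Σx)²/n = 86 − 81 = 5
Sxy = Σxy − (Σx)(Σy)/n = 59.41 − 51.345 = 8.065
b = Sxy/Sxx = 8.065/5 = 1.613
a = ȳ − b·x̄ = 2.8525 − 1.613·4.5 = -4.406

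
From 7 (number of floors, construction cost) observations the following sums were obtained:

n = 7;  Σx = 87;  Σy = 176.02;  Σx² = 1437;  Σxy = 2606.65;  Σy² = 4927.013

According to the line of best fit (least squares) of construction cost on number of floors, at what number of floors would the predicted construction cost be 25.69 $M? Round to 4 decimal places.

Sxx = Σx² − (Σx)²/n = 1437 − 1081.285714 = 355.714286
Sxy = Σxy − (Σx)(Σy)/n = 2606.65 − 2187.677143 = 418.972857
b = Sxy/Sxx = 418.972857/355.714286 = 1.177835
a = ȳ − b·x̄ = 25.145714 − 1.177835·12.428571 = 10.506904
Set a + b·x = 25.69: x = (25.69 − 10.506904) / 1.177835 = 12.890678

12.8907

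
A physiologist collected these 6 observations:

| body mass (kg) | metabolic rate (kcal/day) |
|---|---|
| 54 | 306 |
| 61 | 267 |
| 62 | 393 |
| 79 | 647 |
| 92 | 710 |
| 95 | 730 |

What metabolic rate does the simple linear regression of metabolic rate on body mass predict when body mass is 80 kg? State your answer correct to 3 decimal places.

580.834

n = 6, Σx = 443, Σy = 3053, Σxy = 242960, Σx² = 34211
Sxx = Σx² − (Σx)²/n = 34211 − 32708.166667 = 1502.833333
Sxy = Σxy − (Σx)(Σy)/n = 242960 − 225413.166667 = 17546.833333
b = Sxy/Sxx = 17546.833333/1502.833333 = 11.675835
a = ȳ − b·x̄ = 508.833333 − 11.675835·73.833333 = -353.232450
ŷ(80) = a + b·80 = -353.232450 + 11.675835·80 = 580.834313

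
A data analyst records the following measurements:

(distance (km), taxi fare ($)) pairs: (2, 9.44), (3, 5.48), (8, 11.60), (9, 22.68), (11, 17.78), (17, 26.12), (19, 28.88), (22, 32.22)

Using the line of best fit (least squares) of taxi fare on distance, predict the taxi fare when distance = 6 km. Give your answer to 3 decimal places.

12.513

n = 8, Σx = 91, Σy = 154.2, Σxy = 2229.42, Σx² = 1413
Sxx = Σx² − (Σx)²/n = 1413 − 1035.125 = 377.875
Sxy = Σxy − (Σx)(Σy)/n = 2229.42 − 1754.025 = 475.395
b = Sxy/Sxx = 475.395/377.875 = 1.258075
a = ȳ − b·x̄ = 19.275 − 1.258075·11.375 = 4.964400
ŷ(6) = a + b·6 = 4.964400 + 1.258075·6 = 12.512848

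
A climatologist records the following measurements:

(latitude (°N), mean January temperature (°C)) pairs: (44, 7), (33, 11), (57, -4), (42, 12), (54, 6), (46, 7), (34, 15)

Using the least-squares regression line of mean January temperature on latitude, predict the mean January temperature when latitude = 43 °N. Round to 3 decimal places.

8.460

n = 7, Σx = 310, Σy = 54, Σxy = 2103, Σx² = 14226
Sxx = Σx² − (Σx)²/n = 14226 − 13728.571429 = 497.428571
Sxy = Σxy − (Σx)(Σy)/n = 2103 − 2391.428571 = -288.428571
b = Sxy/Sxx = -288.428571/497.428571 = -0.579839
a = ȳ − b·x̄ = 7.714286 − (-0.579839)·44.285714 = 33.392878
ŷ(43) = a + b·43 = 33.392878 + (-0.579839)·43 = 8.459793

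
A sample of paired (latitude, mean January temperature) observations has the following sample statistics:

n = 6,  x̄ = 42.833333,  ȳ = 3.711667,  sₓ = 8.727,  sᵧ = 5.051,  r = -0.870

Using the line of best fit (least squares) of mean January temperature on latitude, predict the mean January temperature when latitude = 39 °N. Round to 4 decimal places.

5.6419

b = r · sᵧ/sₓ = -0.87 · 5.051/8.727 = -0.503537
a = ȳ − b·x̄ = 3.711667 − (-0.503537)·42.833333 = 25.279848
ŷ(39) = a + b·39 = 25.279848 + (-0.503537)·39 = 5.641893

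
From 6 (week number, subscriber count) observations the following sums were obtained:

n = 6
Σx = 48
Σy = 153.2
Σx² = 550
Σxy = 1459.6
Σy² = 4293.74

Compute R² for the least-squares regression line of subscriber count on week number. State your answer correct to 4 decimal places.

Sxx = Σx² − (Σx)²/n = 550 − 384 = 166
Sxy = Σxy − (Σx)(Σy)/n = 1459.6 − 1225.6 = 234
Syy = Σy² − (Σy)²/n = 4293.74 − 3911.706667 = 382.033333
R² = Sxy²/(Sxx·Syy) = (234)²/(166·382.033333) = 0.863421

0.8634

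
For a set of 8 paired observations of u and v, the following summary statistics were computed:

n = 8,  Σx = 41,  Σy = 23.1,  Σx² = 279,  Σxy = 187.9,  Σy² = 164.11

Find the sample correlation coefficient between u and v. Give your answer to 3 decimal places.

Sxx = Σx² − (Σx)²/n = 279 − 210.125 = 68.875
Sxy = Σxy − (Σx)(Σy)/n = 187.9 − 118.3875 = 69.5125
Syy = Σy² − (Σy)²/n = 164.11 − 66.70125 = 97.40875
r = Sxy/√(Sxx·Syy) = 69.5125/√(6709.027656) = 69.5125/81.908654 = 0.848659

0.849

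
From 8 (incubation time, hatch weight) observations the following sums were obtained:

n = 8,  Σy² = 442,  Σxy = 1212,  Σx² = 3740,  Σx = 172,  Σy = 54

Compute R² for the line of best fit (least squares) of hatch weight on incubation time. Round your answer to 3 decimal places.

0.799

Sxx = Σx² − (Σx)²/n = 3740 − 3698 = 42
Sxy = Σxy − (Σx)(Σy)/n = 1212 − 1161 = 51
Syy = Σy² − (Σy)²/n = 442 − 364.5 = 77.5
R² = Sxy²/(Sxx·Syy) = (51)²/(42·77.5) = 0.799078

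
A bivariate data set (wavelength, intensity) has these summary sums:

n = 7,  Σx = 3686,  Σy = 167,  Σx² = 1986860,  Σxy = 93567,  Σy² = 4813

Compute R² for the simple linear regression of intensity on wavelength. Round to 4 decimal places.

0.8327

Sxx = Σx² − (Σx)²/n = 1986860 − 1940942.285714 = 45917.714286
Sxy = Σxy − (Σx)(Σy)/n = 93567 − 87937.428571 = 5629.571429
Syy = Σy² − (Σy)²/n = 4813 − 3984.142857 = 828.857143
R² = Sxy²/(Sxx·Syy) = (5629.571429)²/(45917.714286·828.857143) = 0.832704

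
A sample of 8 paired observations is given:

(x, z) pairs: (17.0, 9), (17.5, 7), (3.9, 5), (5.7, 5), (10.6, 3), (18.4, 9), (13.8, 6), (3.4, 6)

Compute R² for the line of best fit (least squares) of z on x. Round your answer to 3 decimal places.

0.437

n = 8, Σx = 90.3, Σy = 50, Σxy = 624.1, Σx² = 1295.87, Σy² = 342
Sxx = Σx² − (Σx)²/n = 1295.87 − 1019.26125 = 276.60875
Sxy = Σxy − (Σx)(Σy)/n = 624.1 − 564.375 = 59.725
Syy = Σy² − (Σy)²/n = 342 − 312.5 = 29.5
R² = Sxy²/(Sxx·Syy) = (59.725)²/(276.60875·29.5) = 0.437144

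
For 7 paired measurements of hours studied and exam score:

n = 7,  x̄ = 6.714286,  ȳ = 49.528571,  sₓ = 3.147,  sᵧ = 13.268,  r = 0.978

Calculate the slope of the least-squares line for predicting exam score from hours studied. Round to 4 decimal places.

4.1233

b = r · sᵧ/sₓ = 0.978 · 13.268/3.147 = 4.123325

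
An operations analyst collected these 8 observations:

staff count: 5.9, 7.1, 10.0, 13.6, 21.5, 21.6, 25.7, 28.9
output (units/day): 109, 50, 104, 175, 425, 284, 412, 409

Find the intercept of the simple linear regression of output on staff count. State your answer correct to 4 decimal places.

n = 8, Σx = 134.3, Σy = 1968, Σxy = 42098.5, Σx² = 2794.69
Sxx = Σx² − (Σx)²/n = 2794.69 − 2254.56125 = 540.12875
Sxy = Σxy − (Σx)(Σy)/n = 42098.5 − 33037.8 = 9060.7
b = Sxy/Sxx = 9060.7/540.12875 = 16.775074
a = ȳ − b·x̄ = 246 − 16.775074·16.7875 = -35.611563

-35.6116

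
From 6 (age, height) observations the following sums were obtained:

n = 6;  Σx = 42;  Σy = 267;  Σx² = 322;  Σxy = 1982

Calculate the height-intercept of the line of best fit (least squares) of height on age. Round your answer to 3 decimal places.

Sxx = Σx² − (Σx)²/n = 322 − 294 = 28
Sxy = Σxy − (Σx)(Σy)/n = 1982 − 1869 = 113
b = Sxy/Sxx = 113/28 = 4.035714
a = ȳ − b·x̄ = 44.5 − 4.035714·7 = 16.25

16.250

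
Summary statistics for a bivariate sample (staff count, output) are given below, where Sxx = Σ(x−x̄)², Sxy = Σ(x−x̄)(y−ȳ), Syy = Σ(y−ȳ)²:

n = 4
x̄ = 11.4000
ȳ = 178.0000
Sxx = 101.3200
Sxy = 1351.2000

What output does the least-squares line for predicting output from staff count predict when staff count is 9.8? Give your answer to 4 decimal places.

156.6625

b = Sxy/Sxx = 1351.2/101.32 = 13.335965
a = ȳ − b·x̄ = 178 − 13.335965·11.4 = 25.969996
ŷ(9.8) = a + b·9.8 = 25.969996 + 13.335965·9.8 = 156.662456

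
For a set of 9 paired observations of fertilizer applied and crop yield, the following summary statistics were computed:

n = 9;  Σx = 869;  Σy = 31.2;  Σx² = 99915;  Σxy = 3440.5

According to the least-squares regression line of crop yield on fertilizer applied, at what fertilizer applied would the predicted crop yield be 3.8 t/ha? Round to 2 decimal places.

Sxx = Σx² − (Σx)²/n = 99915 − 83906.777778 = 16008.222222
Sxy = Σxy − (Σx)(Σy)/n = 3440.5 − 3012.533333 = 427.966667
b = Sxy/Sxx = 427.966667/16008.222222 = 0.026734
a = ȳ − b·x̄ = 3.466667 − 0.026734·96.555556 = 0.885333
Set a + b·x = 3.8: x = (3.8 − 0.885333) / 0.026734 = 109.023989

109.02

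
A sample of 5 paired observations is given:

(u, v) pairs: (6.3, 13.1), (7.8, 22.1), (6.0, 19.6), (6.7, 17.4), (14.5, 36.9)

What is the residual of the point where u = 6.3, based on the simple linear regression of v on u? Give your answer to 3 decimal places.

n = 5, Σx = 41.3, Σy = 109.1, Σxy = 1024.14, Σx² = 391.67
Sxx = Σx² − (Σx)²/n = 391.67 − 341.138 = 50.532
Sxy = Σxy − (Σx)(Σy)/n = 1024.14 − 901.166 = 122.974
b = Sxy/Sxx = 122.974/50.532 = 2.433587
a = ȳ − b·x̄ = 21.82 − 2.433587·8.26 = 1.718574
ŷ(6.3) = 1.718574 + 2.433587·6.3 = 17.050170
residual = y − ŷ = 13.1 − 17.050170 = -3.950170

-3.950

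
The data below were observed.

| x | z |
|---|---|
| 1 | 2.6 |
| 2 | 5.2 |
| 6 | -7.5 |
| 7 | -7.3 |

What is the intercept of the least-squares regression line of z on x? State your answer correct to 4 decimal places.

6.7269

n = 4, Σx = 16, Σy = -7, Σxy = -83.1, Σx² = 90
Sxx = Σx² − (Σx)²/n = 90 − 64 = 26
Sxy = Σxy − (Σx)(Σy)/n = -83.1 − (-28) = -55.1
b = Sxy/Sxx = -55.1/26 = -2.119231
a = ȳ − b·x̄ = -1.75 − (-2.119231)·4 = 6.726923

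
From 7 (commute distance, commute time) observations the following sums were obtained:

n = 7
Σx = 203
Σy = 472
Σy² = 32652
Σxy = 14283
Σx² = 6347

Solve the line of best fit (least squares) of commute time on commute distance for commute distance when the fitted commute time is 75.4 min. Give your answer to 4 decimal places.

35.1628

Sxx = Σx² − (Σx)²/n = 6347 − 5887 = 460
Sxy = Σxy − (Σx)(Σy)/n = 14283 − 13688 = 595
b = Sxy/Sxx = 595/460 = 1.293478
a = ȳ − b·x̄ = 67.428571 − 1.293478·29 = 29.917702
Set a + b·x = 75.4: x = (75.4 − 29.917702) / 1.293478 = 35.162785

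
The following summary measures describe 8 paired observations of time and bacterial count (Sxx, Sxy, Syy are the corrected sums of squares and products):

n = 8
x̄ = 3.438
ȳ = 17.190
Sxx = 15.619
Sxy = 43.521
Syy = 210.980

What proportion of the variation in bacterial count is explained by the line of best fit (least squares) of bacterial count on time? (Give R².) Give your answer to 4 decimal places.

0.5748

R² = Sxy²/(Sxx·Syy) = (43.521)²/(15.619·210.98) = 0.574782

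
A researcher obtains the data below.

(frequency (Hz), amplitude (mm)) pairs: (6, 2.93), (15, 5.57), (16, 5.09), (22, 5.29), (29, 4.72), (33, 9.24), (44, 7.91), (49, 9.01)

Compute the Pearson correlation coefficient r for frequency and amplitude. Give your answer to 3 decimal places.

0.852

n = 8, Σx = 214, Σy = 49.76, Σxy = 1530.28, Σx² = 7268, Σy² = 344.9062
Sxx = Σx² − (Σx)²/n = 7268 − 5724.5 = 1543.5
Sxy = Σxy − (Σx)(Σy)/n = 1530.28 − 1331.08 = 199.2
Syy = Σy² − (Σy)²/n = 344.9062 − 309.5072 = 35.399
r = Sxy/√(Sxx·Syy) = 199.2/√(54638.3565) = 199.2/233.748490 = 0.852198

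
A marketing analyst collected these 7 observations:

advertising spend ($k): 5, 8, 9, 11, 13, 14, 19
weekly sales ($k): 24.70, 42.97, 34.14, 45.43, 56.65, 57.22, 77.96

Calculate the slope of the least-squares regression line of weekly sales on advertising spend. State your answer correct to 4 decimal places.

n = 7, Σx = 79, Σy = 339.07, Σxy = 4293.02, Σx² = 1017
Sxx = Σx² − (Σx)²/n = 1017 − 891.571429 = 125.428571
Sxy = Σxy − (Σx)(Σy)/n = 4293.02 − 3826.647143 = 466.372857
b = Sxy/Sxx = 466.372857/125.428571 = 3.718235

3.7182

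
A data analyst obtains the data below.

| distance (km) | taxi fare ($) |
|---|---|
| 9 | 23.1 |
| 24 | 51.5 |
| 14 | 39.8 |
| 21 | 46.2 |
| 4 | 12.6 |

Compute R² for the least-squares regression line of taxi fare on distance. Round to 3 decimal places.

0.958

n = 5, Σx = 72, Σy = 173.2, Σxy = 3021.7, Σx² = 1310, Σy² = 7063.1
Sxx = Σx² − (Σx)²/n = 1310 − 1036.8 = 273.2
Sxy = Σxy − (Σx)(Σy)/n = 3021.7 − 2494.08 = 527.62
Syy = Σy² − (Σy)²/n = 7063.1 − 5999.648 = 1063.452
R² = Sxy²/(Sxx·Syy) = (527.62)²/(273.2·1063.452) = 0.958173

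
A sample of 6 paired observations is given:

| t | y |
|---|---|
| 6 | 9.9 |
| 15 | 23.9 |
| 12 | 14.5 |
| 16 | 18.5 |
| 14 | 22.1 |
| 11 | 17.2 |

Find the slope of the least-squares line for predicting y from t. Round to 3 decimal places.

1.193

n = 6, Σx = 74, Σy = 106.1, Σxy = 1386.5, Σx² = 978
Sxx = Σx² − (Σx)²/n = 978 − 912.666667 = 65.333333
Sxy = Σxy − (Σx)(Σy)/n = 1386.5 − 1308.566667 = 77.933333
b = Sxy/Sxx = 77.933333/65.333333 = 1.192857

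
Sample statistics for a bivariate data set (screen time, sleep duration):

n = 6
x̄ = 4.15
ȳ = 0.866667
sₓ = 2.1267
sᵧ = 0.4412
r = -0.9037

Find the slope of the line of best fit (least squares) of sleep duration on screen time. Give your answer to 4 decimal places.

b = r · sᵧ/sₓ = -0.9037 · 0.4412/2.1267 = -0.187479

-0.1875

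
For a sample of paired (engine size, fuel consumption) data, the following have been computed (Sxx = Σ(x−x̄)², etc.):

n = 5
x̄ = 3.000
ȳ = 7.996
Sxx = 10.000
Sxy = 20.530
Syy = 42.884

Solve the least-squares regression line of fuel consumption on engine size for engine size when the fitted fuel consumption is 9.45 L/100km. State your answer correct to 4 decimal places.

3.7082

b = Sxy/Sxx = 20.53/10 = 2.053
a = ȳ − b·x̄ = 7.996 − 2.053·3 = 1.837
Set a + b·x = 9.45: x = (9.45 − 1.837) / 2.053 = 3.708232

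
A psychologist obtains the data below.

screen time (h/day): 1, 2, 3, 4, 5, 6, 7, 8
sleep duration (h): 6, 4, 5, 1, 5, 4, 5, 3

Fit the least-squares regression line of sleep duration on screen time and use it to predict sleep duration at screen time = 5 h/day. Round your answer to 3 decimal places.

n = 8, Σx = 36, Σy = 33, Σxy = 141, Σx² = 204
Sxx = Σx² − (Σx)²/n = 204 − 162 = 42
Sxy = Σxy − (Σx)(Σy)/n = 141 − 148.5 = -7.5
b = Sxy/Sxx = -7.5/42 = -0.178571
a = ȳ − b·x̄ = 4.125 − (-0.178571)·4.5 = 4.928571
ŷ(5) = a + b·5 = 4.928571 + (-0.178571)·5 = 4.035714

4.036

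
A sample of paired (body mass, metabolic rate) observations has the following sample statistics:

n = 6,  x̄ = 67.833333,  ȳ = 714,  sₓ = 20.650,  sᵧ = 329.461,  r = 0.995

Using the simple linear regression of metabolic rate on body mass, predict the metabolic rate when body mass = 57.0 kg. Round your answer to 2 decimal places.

b = r · sᵧ/sₓ = 0.995 · 329.461/20.65 = 15.874755
a = ȳ − b·x̄ = 714 − 15.874755·67.833333 = -362.837556
ŷ(57.0) = a + b·57.0 = -362.837556 + 15.874755·57 = 542.023491

542.02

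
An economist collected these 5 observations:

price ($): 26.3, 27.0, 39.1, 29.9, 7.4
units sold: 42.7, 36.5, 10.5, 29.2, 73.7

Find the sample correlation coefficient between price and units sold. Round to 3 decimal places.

-0.992

n = 5, Σx = 129.7, Σy = 192.6, Σxy = 3937.52, Σx² = 3898.27, Σy² = 9550.12
Sxx = Σx² − (Σx)²/n = 3898.27 − 3364.418 = 533.852
Sxy = Σxy − (Σx)(Σy)/n = 3937.52 − 4996.044 = -1058.524
Syy = Σy² − (Σy)²/n = 9550.12 − 7418.952 = 2131.168
r = Sxy/√(Sxx·Syy) = -1058.524/√(1137728.299136) = -1058.524/1066.643473 = -0.992388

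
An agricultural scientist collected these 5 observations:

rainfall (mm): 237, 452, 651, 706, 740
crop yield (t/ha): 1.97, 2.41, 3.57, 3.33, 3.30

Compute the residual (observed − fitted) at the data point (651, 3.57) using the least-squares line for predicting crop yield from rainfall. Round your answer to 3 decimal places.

0.364

n = 5, Σx = 2786, Σy = 14.58, Σxy = 8673.26, Σx² = 1730310
Sxx = Σx² − (Σx)²/n = 1730310 − 1552359.2 = 177950.8
Sxy = Σxy − (Σx)(Σy)/n = 8673.26 − 8123.976 = 549.284
b = Sxy/Sxx = 549.284/177950.8 = 0.003087
a = ȳ − b·x̄ = 2.916 − 0.003087·557.2 = 1.196081
ŷ(651) = 1.196081 + 0.003087·651 = 3.205534
residual = y − ŷ = 3.57 − 3.205534 = 0.364466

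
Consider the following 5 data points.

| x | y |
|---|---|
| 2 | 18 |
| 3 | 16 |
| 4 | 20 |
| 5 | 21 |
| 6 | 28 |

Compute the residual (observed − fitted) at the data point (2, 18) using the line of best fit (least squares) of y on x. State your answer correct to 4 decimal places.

n = 5, Σx = 20, Σy = 103, Σxy = 437, Σx² = 90
Sxx = Σx² − (Σx)²/n = 90 − 80 = 10
Sxy = Σxy − (Σx)(Σy)/n = 437 − 412 = 25
b = Sxy/Sxx = 25/10 = 2.5
a = ȳ − b·x̄ = 20.6 − 2.5·4 = 10.6
ŷ(2) = 10.6 + 2.5·2 = 15.6
residual = y − ŷ = 18 − 15.6 = 2.4

2.4000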